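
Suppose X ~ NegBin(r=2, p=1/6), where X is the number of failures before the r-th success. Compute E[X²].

Using the identity E[X²] = Var(X) + (E[X])²:
E[X] = 10
Var(X) = 60
E[X²] = 60 + (10)²
= 160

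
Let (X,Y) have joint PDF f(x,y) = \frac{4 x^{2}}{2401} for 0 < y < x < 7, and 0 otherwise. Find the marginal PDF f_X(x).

f_X(x) = ∫_0^x \frac{4 x^{2}}{2401} dy = \frac{4 x^{3}}{2401}
for 0 < x < 7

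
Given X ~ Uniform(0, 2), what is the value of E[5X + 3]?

For X ~ Uniform(0, 2):
E[X] = 1
E[5X + 3] = 5 × E[X] + 3 = 8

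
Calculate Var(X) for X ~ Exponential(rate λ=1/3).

For X ~ Exponential(rate λ=1/3):
Var(X) = 9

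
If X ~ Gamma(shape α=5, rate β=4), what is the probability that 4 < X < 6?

P(4 < X < 6) = ∫_{4}^{6} f(x) dx
where f(x) = \frac{128 x^{4} e^{- 4 x}}{3}
= \frac{-49323 + 10675 e^{8}}{3 e^{24}}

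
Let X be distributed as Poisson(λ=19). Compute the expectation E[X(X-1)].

E[X(X-1)] = E[X² - X] = E[X²] - E[X]
E[X] = 19
E[X²] = Var(X) + (E[X])² = 19 + (19)² = 380
E[X(X-1)] = 380 - 19 = 361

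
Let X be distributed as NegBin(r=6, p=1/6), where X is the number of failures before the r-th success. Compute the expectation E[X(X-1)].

E[X(X-1)] = E[X² - X] = E[X²] - E[X]
E[X] = 30
E[X²] = Var(X) + (E[X])² = 180 + (30)² = 1080
E[X(X-1)] = 1080 - 30 = 1050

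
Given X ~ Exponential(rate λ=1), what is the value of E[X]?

For X ~ Exponential(rate λ=1), the expected value is:
E[X] = 1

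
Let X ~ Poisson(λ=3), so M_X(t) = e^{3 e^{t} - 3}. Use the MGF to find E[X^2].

To find E[X^2], compute M^(2)(0):
M^(1)(t) = 3 e^{t} e^{3 e^{t} - 3}
M^(2)(t) = 9 e^{2 t} e^{3 e^{t} - 3} + 3 e^{t} e^{3 e^{t} - 3}
M^(2)(0) = 12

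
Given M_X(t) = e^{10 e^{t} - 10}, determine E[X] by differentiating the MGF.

To find E[X], compute M^(1)(0):
M^(1)(t) = 10 e^{t} e^{10 e^{t} - 10}
M^(1)(0) = 10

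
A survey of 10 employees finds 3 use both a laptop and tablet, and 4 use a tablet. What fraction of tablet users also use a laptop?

P(A ∩ B) = 3/10
P(B) = 4/10 = 2/5
P(A|B) = P(A ∩ B) / P(B) = (3/10) / (2/5) = 3/4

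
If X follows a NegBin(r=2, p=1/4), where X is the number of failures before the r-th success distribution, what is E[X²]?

Using the identity E[X²] = Var(X) + (E[X])²:
E[X] = 6
Var(X) = 24
E[X²] = 24 + (6)²
= 60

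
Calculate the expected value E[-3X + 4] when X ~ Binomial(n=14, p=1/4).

For X ~ Binomial(n=14, p=1/4):
E[X] = \frac{7}{2}
E[-3X + 4] = -3 × E[X] + 4 = - \frac{13}{2}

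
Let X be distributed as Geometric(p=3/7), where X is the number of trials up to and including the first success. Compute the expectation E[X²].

Using the identity E[X²] = Var(X) + (E[X])²:
E[X] = \frac{7}{3}
Var(X) = \frac{28}{9}
E[X²] = \frac{28}{9} + (\frac{7}{3})²
= \frac{77}{9}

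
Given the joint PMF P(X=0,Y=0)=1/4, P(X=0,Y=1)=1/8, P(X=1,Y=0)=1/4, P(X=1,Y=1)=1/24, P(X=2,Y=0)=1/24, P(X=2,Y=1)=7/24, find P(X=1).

P(X=1) = P(X=1,Y=0) + P(X=1,Y=1)
= 1/4 + 1/24
= 7/24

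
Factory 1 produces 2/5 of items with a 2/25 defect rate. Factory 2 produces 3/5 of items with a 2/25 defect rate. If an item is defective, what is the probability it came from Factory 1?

Using Bayes' theorem:
P(F1) = 2/5, P(D|F1) = 2/25
P(F2) = 3/5, P(D|F2) = 2/25
P(D) = P(D|F1)P(F1) + P(D|F2)P(F2)
     = \frac{2}{25}
P(F1|D) = P(D|F1)P(F1) / P(D)
= \frac{2}{5}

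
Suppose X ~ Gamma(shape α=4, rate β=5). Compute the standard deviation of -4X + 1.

For X ~ Gamma(shape α=4, rate β=5):
Var(X) = \frac{4}{25}
SD(X) = √(Var(X)) = √(\frac{4}{25}) = \frac{2}{5}
SD(-4X + 1) = |-4| × SD(X) = 4 × \frac{2}{5} = \frac{8}{5}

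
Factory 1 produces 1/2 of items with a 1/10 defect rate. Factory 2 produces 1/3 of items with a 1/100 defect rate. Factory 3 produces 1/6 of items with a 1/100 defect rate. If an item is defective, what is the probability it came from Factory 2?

Using Bayes' theorem:
P(F1) = 1/2, P(D|F1) = 1/10
P(F2) = 1/3, P(D|F2) = 1/100
P(F3) = 1/6, P(D|F3) = 1/100
P(D) = P(D|F1)P(F1) + P(D|F2)P(F2) + P(D|F3)P(F3)
     = \frac{11}{200}
P(F2|D) = P(D|F2)P(F2) / P(D)
= \frac{2}{33}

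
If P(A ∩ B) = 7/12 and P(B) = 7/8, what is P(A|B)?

P(A|B) = P(A ∩ B) / P(B)
= (7/12) / (7/8)
= 2/3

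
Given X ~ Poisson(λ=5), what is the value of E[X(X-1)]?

E[X(X-1)] = E[X² - X] = E[X²] - E[X]
E[X] = 5
E[X²] = Var(X) + (E[X])² = 5 + (5)² = 30
E[X(X-1)] = 30 - 5 = 25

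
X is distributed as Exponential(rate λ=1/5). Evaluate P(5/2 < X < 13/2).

P(5/2 < X < 13/2) = ∫_{5/2}^{13/2} f(x) dx
where f(x) = \frac{e^{- \frac{x}{5}}}{5}
= - \frac{1}{e^{\frac{13}{10}}} + e^{- \frac{1}{2}}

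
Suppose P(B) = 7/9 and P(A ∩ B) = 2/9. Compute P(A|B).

P(A|B) = P(A ∩ B) / P(B)
= (2/9) / (7/9)
= 2/7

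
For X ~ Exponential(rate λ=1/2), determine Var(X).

For X ~ Exponential(rate λ=1/2):
Var(X) = 4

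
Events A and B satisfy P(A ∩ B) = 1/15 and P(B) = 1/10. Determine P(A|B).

P(A|B) = P(A ∩ B) / P(B)
= (1/15) / (1/10)
= 2/3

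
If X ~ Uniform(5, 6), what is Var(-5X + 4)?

For X ~ Uniform(5, 6):
Var(X) = \frac{1}{12}
Var(-5X + 4) = (-5)² × Var(X) = 25 × \frac{1}{12} = \frac{25}{12}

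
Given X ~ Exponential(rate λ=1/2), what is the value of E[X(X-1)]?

E[X(X-1)] = E[X² - X] = E[X²] - E[X]
E[X] = 2
E[X²] = Var(X) + (E[X])² = 4 + (2)² = 8
E[X(X-1)] = 8 - 2 = 6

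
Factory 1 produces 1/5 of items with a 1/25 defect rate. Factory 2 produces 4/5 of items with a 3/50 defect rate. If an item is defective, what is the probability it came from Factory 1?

Using Bayes' theorem:
P(F1) = 1/5, P(D|F1) = 1/25
P(F2) = 4/5, P(D|F2) = 3/50
P(D) = P(D|F1)P(F1) + P(D|F2)P(F2)
     = \frac{7}{125}
P(F1|D) = P(D|F1)P(F1) / P(D)
= \frac{1}{7}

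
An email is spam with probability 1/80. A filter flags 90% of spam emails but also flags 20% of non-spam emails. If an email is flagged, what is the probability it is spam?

Let D = the rare event, + = positive/flagged.
P(D) = 1/80
P(+|D) = 90/100 = 9/10
P(+|D') = 20/100 = 1/5
P(+) = P(+|D)P(D) + P(+|D')P(D')
     = \frac{9}{10} × \frac{1}{80} + \frac{1}{5} × \frac{79}{80}
     = \frac{167}{800}
P(D|+) = P(+|D)P(D)/P(+) = \frac{9}{167}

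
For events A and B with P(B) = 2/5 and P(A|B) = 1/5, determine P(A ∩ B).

By definition, P(A|B) = P(A ∩ B) / P(B)
So P(A ∩ B) = P(A|B) × P(B)
= 1/5 × 2/5
= 2/25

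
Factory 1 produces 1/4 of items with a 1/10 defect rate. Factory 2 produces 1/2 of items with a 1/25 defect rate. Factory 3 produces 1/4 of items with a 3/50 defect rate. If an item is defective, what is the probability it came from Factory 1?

Using Bayes' theorem:
P(F1) = 1/4, P(D|F1) = 1/10
P(F2) = 1/2, P(D|F2) = 1/25
P(F3) = 1/4, P(D|F3) = 3/50
P(D) = P(D|F1)P(F1) + P(D|F2)P(F2) + P(D|F3)P(F3)
     = \frac{3}{50}
P(F1|D) = P(D|F1)P(F1) / P(D)
= \frac{5}{12}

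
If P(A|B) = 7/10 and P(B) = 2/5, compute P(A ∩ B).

By definition, P(A|B) = P(A ∩ B) / P(B)
So P(A ∩ B) = P(A|B) × P(B)
= 7/10 × 2/5
= 7/25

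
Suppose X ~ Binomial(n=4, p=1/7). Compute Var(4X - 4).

For X ~ Binomial(n=4, p=1/7):
Var(X) = \frac{24}{49}
Var(4X - 4) = (4)² × Var(X) = 16 × \frac{24}{49} = \frac{384}{49}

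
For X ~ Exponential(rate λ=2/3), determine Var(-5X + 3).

For X ~ Exponential(rate λ=2/3):
Var(X) = \frac{9}{4}
Var(-5X + 3) = (-5)² × Var(X) = 25 × \frac{9}{4} = \frac{225}{4}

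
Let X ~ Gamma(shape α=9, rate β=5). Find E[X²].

Using the identity E[X²] = Var(X) + (E[X])²:
E[X] = \frac{9}{5}
Var(X) = \frac{9}{25}
E[X²] = \frac{9}{25} + (\frac{9}{5})²
= \frac{18}{5}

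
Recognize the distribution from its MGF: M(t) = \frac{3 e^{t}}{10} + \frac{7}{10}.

The MGF M(t) = \frac{3 e^{t}}{10} + \frac{7}{10} is the standard form for the Bernoulli distribution.
Comparing with the known MGF formula identifies: Bernoulli(p=3/10)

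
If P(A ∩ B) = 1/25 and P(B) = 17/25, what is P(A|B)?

P(A|B) = P(A ∩ B) / P(B)
= (1/25) / (17/25)
= 1/17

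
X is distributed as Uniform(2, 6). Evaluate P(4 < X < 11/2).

P(4 < X < 11/2) = ∫_{4}^{11/2} f(x) dx
where f(x) = \frac{1}{4}
= \frac{3}{8}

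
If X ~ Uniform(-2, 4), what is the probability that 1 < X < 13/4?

P(1 < X < 13/4) = ∫_{1}^{13/4} f(x) dx
where f(x) = \frac{1}{6}
= \frac{3}{8}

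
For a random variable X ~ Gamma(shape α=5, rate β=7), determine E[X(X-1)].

E[X(X-1)] = E[X² - X] = E[X²] - E[X]
E[X] = \frac{5}{7}
E[X²] = Var(X) + (E[X])² = \frac{5}{49} + (\frac{5}{7})² = \frac{30}{49}
E[X(X-1)] = \frac{30}{49} - \frac{5}{7} = - \frac{5}{49}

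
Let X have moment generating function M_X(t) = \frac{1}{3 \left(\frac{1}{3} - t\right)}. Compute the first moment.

To find E[X], compute M^(1)(0):
M^(1)(t) = \frac{1}{3 \left(\frac{1}{3} - t\right)^{2}}
M^(1)(0) = 3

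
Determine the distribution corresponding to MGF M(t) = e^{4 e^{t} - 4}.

The MGF M(t) = e^{4 e^{t} - 4} is the standard form for the Poisson distribution.
Comparing with the known MGF formula identifies: Poisson(λ=4)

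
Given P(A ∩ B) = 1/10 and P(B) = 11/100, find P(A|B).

P(A|B) = P(A ∩ B) / P(B)
= (1/10) / (11/100)
= 10/11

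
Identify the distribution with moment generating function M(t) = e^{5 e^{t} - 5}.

The MGF M(t) = e^{5 e^{t} - 5} is the standard form for the Poisson distribution.
Comparing with the known MGF formula identifies: Poisson(λ=5)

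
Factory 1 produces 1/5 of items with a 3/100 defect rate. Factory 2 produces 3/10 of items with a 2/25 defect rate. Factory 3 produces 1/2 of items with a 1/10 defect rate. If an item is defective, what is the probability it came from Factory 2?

Using Bayes' theorem:
P(F1) = 1/5, P(D|F1) = 3/100
P(F2) = 3/10, P(D|F2) = 2/25
P(F3) = 1/2, P(D|F3) = 1/10
P(D) = P(D|F1)P(F1) + P(D|F2)P(F2) + P(D|F3)P(F3)
     = \frac{2}{25}
P(F2|D) = P(D|F2)P(F2) / P(D)
= \frac{3}{10}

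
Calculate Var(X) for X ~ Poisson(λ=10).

For X ~ Poisson(λ=10):
Var(X) = 10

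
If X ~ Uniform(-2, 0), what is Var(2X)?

For X ~ Uniform(-2, 0):
Var(X) = \frac{1}{3}
Var(2X) = (2)² × Var(X) = 4 × \frac{1}{3} = \frac{4}{3}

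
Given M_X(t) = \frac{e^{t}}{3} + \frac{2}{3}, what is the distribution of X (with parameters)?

The MGF M(t) = \frac{e^{t}}{3} + \frac{2}{3} is the standard form for the Bernoulli distribution.
Comparing with the known MGF formula identifies: Bernoulli(p=1/3)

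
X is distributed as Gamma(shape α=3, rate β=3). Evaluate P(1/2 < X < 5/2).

P(1/2 < X < 5/2) = ∫_{1/2}^{5/2} f(x) dx
where f(x) = \frac{27 x^{2} e^{- 3 x}}{2}
= \frac{-293 + 29 e^{6}}{8 e^{\frac{15}{2}}}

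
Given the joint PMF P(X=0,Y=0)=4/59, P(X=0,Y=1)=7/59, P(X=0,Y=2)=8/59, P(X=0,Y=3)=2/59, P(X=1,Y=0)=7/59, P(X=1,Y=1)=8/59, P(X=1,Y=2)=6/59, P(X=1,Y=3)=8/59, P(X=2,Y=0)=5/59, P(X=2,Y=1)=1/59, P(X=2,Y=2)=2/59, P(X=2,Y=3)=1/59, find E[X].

First find marginal of X:
P(X=0) = 21/59
P(X=1) = 29/59
P(X=2) = 9/59
E[X] = 0 × 21/59 + 1 × 29/59 + 2 × 9/59 = 47/59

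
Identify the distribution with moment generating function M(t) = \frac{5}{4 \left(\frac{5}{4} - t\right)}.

The MGF M(t) = \frac{5}{4 \left(\frac{5}{4} - t\right)} is the standard form for the Exponential distribution.
Comparing with the known MGF formula identifies: Exponential(rate λ=5/4)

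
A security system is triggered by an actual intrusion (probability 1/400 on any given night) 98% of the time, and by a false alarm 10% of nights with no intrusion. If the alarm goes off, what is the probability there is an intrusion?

Let D = the rare event, + = positive/flagged.
P(D) = 1/400
P(+|D) = 98/100 = 49/50
P(+|D') = 10/100 = 1/10
P(+) = P(+|D)P(D) + P(+|D')P(D')
     = \frac{49}{50} × \frac{1}{400} + \frac{1}{10} × \frac{399}{400}
     = \frac{511}{5000}
P(D|+) = P(+|D)P(D)/P(+) = \frac{7}{292}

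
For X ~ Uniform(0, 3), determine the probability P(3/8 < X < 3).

P(3/8 < X < 3) = ∫_{3/8}^{3} f(x) dx
where f(x) = \frac{1}{3}
= \frac{7}{8}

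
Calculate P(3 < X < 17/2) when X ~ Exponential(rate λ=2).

P(3 < X < 17/2) = ∫_{3}^{17/2} f(x) dx
where f(x) = 2 e^{- 2 x}
= - \frac{1 - e^{11}}{e^{17}}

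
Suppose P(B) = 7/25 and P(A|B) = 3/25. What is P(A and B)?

By definition, P(A|B) = P(A ∩ B) / P(B)
So P(A ∩ B) = P(A|B) × P(B)
= 3/25 × 7/25
= 21/625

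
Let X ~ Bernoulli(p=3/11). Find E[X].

For X ~ Bernoulli(p=3/11), the expected value is:
E[X] = \frac{3}{11}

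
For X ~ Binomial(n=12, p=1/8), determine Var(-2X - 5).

For X ~ Binomial(n=12, p=1/8):
Var(X) = \frac{21}{16}
Var(-2X - 5) = (-2)² × Var(X) = 4 × \frac{21}{16} = \frac{21}{4}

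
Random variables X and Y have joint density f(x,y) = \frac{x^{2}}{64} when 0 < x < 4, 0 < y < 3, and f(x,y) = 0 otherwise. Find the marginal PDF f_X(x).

f_X(x) = ∫_0^3 f(x,y) dy
= ∫_0^3 \frac{x^{2}}{64} dy
= \frac{3 x^{2}}{64} for 0 < x < 4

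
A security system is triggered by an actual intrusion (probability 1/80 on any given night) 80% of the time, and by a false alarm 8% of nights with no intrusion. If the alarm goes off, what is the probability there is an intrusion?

Let D = the rare event, + = positive/flagged.
P(D) = 1/80
P(+|D) = 80/100 = 4/5
P(+|D') = 8/100 = 2/25
P(+) = P(+|D)P(D) + P(+|D')P(D')
     = \frac{4}{5} × \frac{1}{80} + \frac{2}{25} × \frac{79}{80}
     = \frac{89}{1000}
P(D|+) = P(+|D)P(D)/P(+) = \frac{10}{89}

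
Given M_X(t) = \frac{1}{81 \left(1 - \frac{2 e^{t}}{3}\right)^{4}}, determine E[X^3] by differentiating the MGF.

To find E[X^3], compute M^(3)(0):
M^(1)(t) = \frac{8 e^{t}}{243 \left(1 - \frac{2 e^{t}}{3}\right)^{5}}
M^(2)(t) = \frac{8 e^{t}}{243 \left(1 - \frac{2 e^{t}}{3}\right)^{5}} + \frac{80 e^{2 t}}{729 \left(1 - \frac{2 e^{t}}{3}\right)^{6}}
M^(3)(t) = \frac{8 e^{t}}{243 \left(1 - \frac{2 e^{t}}{3}\right)^{5}} + \frac{80 e^{2 t}}{243 \left(1 - \frac{2 e^{t}}{3}\right)^{6}} + \frac{320 e^{3 t}}{729 \left(1 - \frac{2 e^{t}}{3}\right)^{7}}
M^(3)(0) = 1208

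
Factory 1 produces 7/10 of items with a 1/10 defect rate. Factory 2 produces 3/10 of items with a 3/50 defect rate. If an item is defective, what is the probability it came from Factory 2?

Using Bayes' theorem:
P(F1) = 7/10, P(D|F1) = 1/10
P(F2) = 3/10, P(D|F2) = 3/50
P(D) = P(D|F1)P(F1) + P(D|F2)P(F2)
     = \frac{11}{125}
P(F2|D) = P(D|F2)P(F2) / P(D)
= \frac{9}{44}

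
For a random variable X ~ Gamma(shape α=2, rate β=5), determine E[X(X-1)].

E[X(X-1)] = E[X² - X] = E[X²] - E[X]
E[X] = \frac{2}{5}
E[X²] = Var(X) + (E[X])² = \frac{2}{25} + (\frac{2}{5})² = \frac{6}{25}
E[X(X-1)] = \frac{6}{25} - \frac{2}{5} = - \frac{4}{25}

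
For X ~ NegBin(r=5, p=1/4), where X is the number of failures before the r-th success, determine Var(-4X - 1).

For X ~ NegBin(r=5, p=1/4), where X is the number of failures before the r-th success:
Var(X) = 60
Var(-4X - 1) = (-4)² × Var(X) = 16 × 60 = 960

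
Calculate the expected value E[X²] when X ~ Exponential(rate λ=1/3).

Using the identity E[X²] = Var(X) + (E[X])²:
E[X] = 3
Var(X) = 9
E[X²] = 9 + (3)²
= 18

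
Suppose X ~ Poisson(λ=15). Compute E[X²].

Using the identity E[X²] = Var(X) + (E[X])²:
E[X] = 15
Var(X) = 15
E[X²] = 15 + (15)²
= 240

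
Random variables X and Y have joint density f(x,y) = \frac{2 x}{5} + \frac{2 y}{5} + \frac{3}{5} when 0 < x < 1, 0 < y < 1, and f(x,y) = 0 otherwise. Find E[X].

E[X] = ∫_0^1 ∫_0^1 x × f(x,y) dy dx
= ∫_0^1 ∫_0^1 x × (\frac{2 x}{5} + \frac{2 y}{5} + \frac{3}{5}) dy dx
= \frac{8}{15}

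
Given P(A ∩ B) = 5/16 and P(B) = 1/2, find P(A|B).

P(A|B) = P(A ∩ B) / P(B)
= (5/16) / (1/2)
= 5/8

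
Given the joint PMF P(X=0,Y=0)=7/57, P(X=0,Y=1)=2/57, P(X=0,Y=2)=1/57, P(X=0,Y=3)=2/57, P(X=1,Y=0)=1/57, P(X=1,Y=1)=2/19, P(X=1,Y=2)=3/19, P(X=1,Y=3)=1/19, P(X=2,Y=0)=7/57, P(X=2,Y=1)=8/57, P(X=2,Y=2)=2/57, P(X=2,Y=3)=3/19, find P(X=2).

P(X=2) = P(X=2,Y=0) + P(X=2,Y=1) + P(X=2,Y=2) + P(X=2,Y=3)
= 7/57 + 8/57 + 2/57 + 3/19
= 26/57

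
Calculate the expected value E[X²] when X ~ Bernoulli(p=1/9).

Using the identity E[X²] = Var(X) + (E[X])²:
E[X] = \frac{1}{9}
Var(X) = \frac{8}{81}
E[X²] = \frac{8}{81} + (\frac{1}{9})²
= \frac{1}{9}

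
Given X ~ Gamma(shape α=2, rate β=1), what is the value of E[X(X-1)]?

E[X(X-1)] = E[X² - X] = E[X²] - E[X]
E[X] = 2
E[X²] = Var(X) + (E[X])² = 2 + (2)² = 6
E[X(X-1)] = 6 - 2 = 4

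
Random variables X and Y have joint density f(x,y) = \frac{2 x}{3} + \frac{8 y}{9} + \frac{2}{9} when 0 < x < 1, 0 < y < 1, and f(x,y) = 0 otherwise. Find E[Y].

E[Y] = ∫_0^1 ∫_0^1 y × f(x,y) dx dy
= \frac{31}{54}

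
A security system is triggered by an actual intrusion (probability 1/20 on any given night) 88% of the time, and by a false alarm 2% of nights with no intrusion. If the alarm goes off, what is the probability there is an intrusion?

Let D = the rare event, + = positive/flagged.
P(D) = 1/20
P(+|D) = 88/100 = 22/25
P(+|D') = 2/100 = 1/50
P(+) = P(+|D)P(D) + P(+|D')P(D')
     = \frac{22}{25} × \frac{1}{20} + \frac{1}{50} × \frac{19}{20}
     = \frac{63}{1000}
P(D|+) = P(+|D)P(D)/P(+) = \frac{44}{63}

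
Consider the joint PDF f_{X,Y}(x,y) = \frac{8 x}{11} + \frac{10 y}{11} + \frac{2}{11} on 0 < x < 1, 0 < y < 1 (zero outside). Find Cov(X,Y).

E[XY] = ∫∫ xy × f(x,y) dx dy = \frac{7}{22}
E[X] = \frac{37}{66}
E[Y] = \frac{19}{33}
Cov(X,Y) = E[XY] - E[X]E[Y] = - \frac{5}{1089}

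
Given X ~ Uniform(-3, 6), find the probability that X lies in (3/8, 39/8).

P(3/8 < X < 39/8) = ∫_{3/8}^{39/8} f(x) dx
where f(x) = \frac{1}{9}
= \frac{1}{2}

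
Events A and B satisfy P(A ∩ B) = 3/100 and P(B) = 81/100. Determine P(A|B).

P(A|B) = P(A ∩ B) / P(B)
= (3/100) / (81/100)
= 1/27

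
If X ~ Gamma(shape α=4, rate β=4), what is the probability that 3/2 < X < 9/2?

P(3/2 < X < 9/2) = ∫_{3/2}^{9/2} f(x) dx
where f(x) = \frac{128 x^{3} e^{- 4 x}}{3}
= \frac{-1153 + 61 e^{12}}{e^{18}}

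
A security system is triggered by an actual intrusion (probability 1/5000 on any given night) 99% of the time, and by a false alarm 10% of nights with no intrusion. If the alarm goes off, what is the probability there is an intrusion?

Let D = the rare event, + = positive/flagged.
P(D) = 1/5000
P(+|D) = 99/100
P(+|D') = 10/100 = 1/10
P(+) = P(+|D)P(D) + P(+|D')P(D')
     = \frac{99}{100} × \frac{1}{5000} + \frac{1}{10} × \frac{4999}{5000}
     = \frac{50089}{500000}
P(D|+) = P(+|D)P(D)/P(+) = \frac{99}{50089}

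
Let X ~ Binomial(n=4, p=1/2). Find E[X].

For X ~ Binomial(n=4, p=1/2), the expected value is:
E[X] = 2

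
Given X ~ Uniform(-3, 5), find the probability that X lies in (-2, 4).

P(-2 < X < 4) = ∫_{-2}^{4} f(x) dx
where f(x) = \frac{1}{8}
= \frac{3}{4}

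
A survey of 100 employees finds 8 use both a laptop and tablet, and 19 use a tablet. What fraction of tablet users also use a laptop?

P(A ∩ B) = 8/100 = 2/25
P(B) = 19/100
P(A|B) = P(A ∩ B) / P(B) = (2/25) / (19/100) = 8/19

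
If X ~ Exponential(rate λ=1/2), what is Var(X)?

For X ~ Exponential(rate λ=1/2):
Var(X) = 4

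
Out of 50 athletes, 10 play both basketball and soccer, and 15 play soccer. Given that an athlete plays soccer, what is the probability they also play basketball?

P(A ∩ B) = 10/50 = 1/5
P(B) = 15/50 = 3/10
P(A|B) = P(A ∩ B) / P(B) = (1/5) / (3/10) = 2/3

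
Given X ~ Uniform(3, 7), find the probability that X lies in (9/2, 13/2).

P(9/2 < X < 13/2) = ∫_{9/2}^{13/2} f(x) dx
where f(x) = \frac{1}{4}
= \frac{1}{2}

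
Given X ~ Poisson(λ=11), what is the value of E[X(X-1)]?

E[X(X-1)] = E[X² - X] = E[X²] - E[X]
E[X] = 11
E[X²] = Var(X) + (E[X])² = 11 + (11)² = 132
E[X(X-1)] = 132 - 11 = 121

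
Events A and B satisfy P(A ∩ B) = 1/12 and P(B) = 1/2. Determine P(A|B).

P(A|B) = P(A ∩ B) / P(B)
= (1/12) / (1/2)
= 1/6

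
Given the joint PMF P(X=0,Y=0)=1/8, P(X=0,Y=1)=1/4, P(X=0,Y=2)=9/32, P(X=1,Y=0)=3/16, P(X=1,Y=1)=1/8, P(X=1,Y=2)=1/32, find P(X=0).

P(X=0) = P(X=0,Y=0) + P(X=0,Y=1) + P(X=0,Y=2)
= 1/8 + 1/4 + 9/32
= 21/32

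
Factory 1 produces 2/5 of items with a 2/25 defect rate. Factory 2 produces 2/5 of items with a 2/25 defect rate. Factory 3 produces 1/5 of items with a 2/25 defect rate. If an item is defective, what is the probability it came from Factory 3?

Using Bayes' theorem:
P(F1) = 2/5, P(D|F1) = 2/25
P(F2) = 2/5, P(D|F2) = 2/25
P(F3) = 1/5, P(D|F3) = 2/25
P(D) = P(D|F1)P(F1) + P(D|F2)P(F2) + P(D|F3)P(F3)
     = \frac{2}{25}
P(F3|D) = P(D|F3)P(F3) / P(D)
= \frac{1}{5}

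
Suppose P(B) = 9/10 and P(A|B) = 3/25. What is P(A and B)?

By definition, P(A|B) = P(A ∩ B) / P(B)
So P(A ∩ B) = P(A|B) × P(B)
= 3/25 × 9/10
= 27/250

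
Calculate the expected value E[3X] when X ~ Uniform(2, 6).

For X ~ Uniform(2, 6):
E[X] = 4
E[3X] = 3 × E[X] + 0 = 12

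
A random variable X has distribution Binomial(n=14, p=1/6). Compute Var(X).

For X ~ Binomial(n=14, p=1/6):
Var(X) = \frac{35}{18}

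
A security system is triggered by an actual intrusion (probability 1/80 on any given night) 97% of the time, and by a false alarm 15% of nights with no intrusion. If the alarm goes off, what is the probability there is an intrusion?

Let D = the rare event, + = positive/flagged.
P(D) = 1/80
P(+|D) = 97/100
P(+|D') = 15/100 = 3/20
P(+) = P(+|D)P(D) + P(+|D')P(D')
     = \frac{97}{100} × \frac{1}{80} + \frac{3}{20} × \frac{79}{80}
     = \frac{641}{4000}
P(D|+) = P(+|D)P(D)/P(+) = \frac{97}{1282}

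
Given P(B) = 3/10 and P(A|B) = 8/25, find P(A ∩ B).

By definition, P(A|B) = P(A ∩ B) / P(B)
So P(A ∩ B) = P(A|B) × P(B)
= 8/25 × 3/10
= 12/125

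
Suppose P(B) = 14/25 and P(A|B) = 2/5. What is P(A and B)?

By definition, P(A|B) = P(A ∩ B) / P(B)
So P(A ∩ B) = P(A|B) × P(B)
= 2/5 × 14/25
= 28/125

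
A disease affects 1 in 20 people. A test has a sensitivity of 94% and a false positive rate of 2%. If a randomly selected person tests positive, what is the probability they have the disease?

Let D = the rare event, + = positive/flagged.
P(D) = 1/20
P(+|D) = 94/100 = 47/50
P(+|D') = 2/100 = 1/50
P(+) = P(+|D)P(D) + P(+|D')P(D')
     = \frac{47}{50} × \frac{1}{20} + \frac{1}{50} × \frac{19}{20}
     = \frac{33}{500}
P(D|+) = P(+|D)P(D)/P(+) = \frac{47}{66}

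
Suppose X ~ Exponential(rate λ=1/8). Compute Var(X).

For X ~ Exponential(rate λ=1/8):
Var(X) = 64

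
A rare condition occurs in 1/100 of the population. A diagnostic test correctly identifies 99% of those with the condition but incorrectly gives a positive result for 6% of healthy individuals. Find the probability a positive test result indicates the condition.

Let D = the rare event, + = positive/flagged.
P(D) = 1/100
P(+|D) = 99/100
P(+|D') = 6/100 = 3/50
P(+) = P(+|D)P(D) + P(+|D')P(D')
     = \frac{99}{100} × \frac{1}{100} + \frac{3}{50} × \frac{99}{100}
     = \frac{693}{10000}
P(D|+) = P(+|D)P(D)/P(+) = \frac{1}{7}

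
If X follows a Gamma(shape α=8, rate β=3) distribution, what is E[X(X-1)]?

E[X(X-1)] = E[X² - X] = E[X²] - E[X]
E[X] = \frac{8}{3}
E[X²] = Var(X) + (E[X])² = \frac{8}{9} + (\frac{8}{3})² = 8
E[X(X-1)] = 8 - \frac{8}{3} = \frac{16}{3}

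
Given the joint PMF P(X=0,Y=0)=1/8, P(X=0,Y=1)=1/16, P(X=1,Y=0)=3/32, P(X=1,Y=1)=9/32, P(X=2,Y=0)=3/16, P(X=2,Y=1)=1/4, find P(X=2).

P(X=2) = P(X=2,Y=0) + P(X=2,Y=1)
= 3/16 + 1/4
= 7/16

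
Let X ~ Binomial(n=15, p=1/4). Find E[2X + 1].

For X ~ Binomial(n=15, p=1/4):
E[X] = \frac{15}{4}
E[2X + 1] = 2 × E[X] + 1 = \frac{17}{2}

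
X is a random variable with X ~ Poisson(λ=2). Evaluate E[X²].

Using the identity E[X²] = Var(X) + (E[X])²:
E[X] = 2
Var(X) = 2
E[X²] = 2 + (2)²
= 6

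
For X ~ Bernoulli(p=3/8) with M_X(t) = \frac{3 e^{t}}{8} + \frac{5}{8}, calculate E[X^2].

To find E[X^2], compute M^(2)(0):
M^(1)(t) = \frac{3 e^{t}}{8}
M^(2)(t) = \frac{3 e^{t}}{8}
M^(2)(0) = \frac{3}{8}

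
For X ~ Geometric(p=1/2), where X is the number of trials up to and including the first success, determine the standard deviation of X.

For X ~ Geometric(p=1/2), where X is the number of trials up to and including the first success:
Var(X) = 2
SD(X) = √(Var(X)) = √(2) = \sqrt{2}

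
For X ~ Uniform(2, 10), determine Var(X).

For X ~ Uniform(2, 10):
Var(X) = \frac{16}{3}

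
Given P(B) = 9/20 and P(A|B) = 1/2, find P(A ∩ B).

By definition, P(A|B) = P(A ∩ B) / P(B)
So P(A ∩ B) = P(A|B) × P(B)
= 1/2 × 9/20
= 9/40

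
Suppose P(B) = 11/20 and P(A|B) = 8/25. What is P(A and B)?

By definition, P(A|B) = P(A ∩ B) / P(B)
So P(A ∩ B) = P(A|B) × P(B)
= 8/25 × 11/20
= 22/125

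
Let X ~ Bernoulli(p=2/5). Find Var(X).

For X ~ Bernoulli(p=2/5):
Var(X) = \frac{6}{25}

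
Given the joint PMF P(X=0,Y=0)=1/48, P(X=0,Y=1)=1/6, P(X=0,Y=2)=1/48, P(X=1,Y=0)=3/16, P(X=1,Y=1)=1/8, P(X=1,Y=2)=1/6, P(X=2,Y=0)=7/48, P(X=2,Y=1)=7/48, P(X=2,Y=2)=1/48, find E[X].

First find marginal of X:
P(X=0) = 5/24
P(X=1) = 23/48
P(X=2) = 5/16
E[X] = 0 × 5/24 + 1 × 23/48 + 2 × 5/16 = 53/48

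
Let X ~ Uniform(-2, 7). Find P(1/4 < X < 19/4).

P(1/4 < X < 19/4) = ∫_{1/4}^{19/4} f(x) dx
where f(x) = \frac{1}{9}
= \frac{1}{2}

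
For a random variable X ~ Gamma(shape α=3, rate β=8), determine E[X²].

Using the identity E[X²] = Var(X) + (E[X])²:
E[X] = \frac{3}{8}
Var(X) = \frac{3}{64}
E[X²] = \frac{3}{64} + (\frac{3}{8})²
= \frac{3}{16}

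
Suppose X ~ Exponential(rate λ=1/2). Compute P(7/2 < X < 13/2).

P(7/2 < X < 13/2) = ∫_{7/2}^{13/2} f(x) dx
where f(x) = \frac{e^{- \frac{x}{2}}}{2}
= - \frac{1 - e^{\frac{3}{2}}}{e^{\frac{13}{4}}}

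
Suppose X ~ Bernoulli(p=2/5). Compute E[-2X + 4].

For X ~ Bernoulli(p=2/5):
E[X] = \frac{2}{5}
E[-2X + 4] = -2 × E[X] + 4 = \frac{16}{5}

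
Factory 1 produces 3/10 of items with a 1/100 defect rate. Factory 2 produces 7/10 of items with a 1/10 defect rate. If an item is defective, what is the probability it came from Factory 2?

Using Bayes' theorem:
P(F1) = 3/10, P(D|F1) = 1/100
P(F2) = 7/10, P(D|F2) = 1/10
P(D) = P(D|F1)P(F1) + P(D|F2)P(F2)
     = \frac{73}{1000}
P(F2|D) = P(D|F2)P(F2) / P(D)
= \frac{70}{73}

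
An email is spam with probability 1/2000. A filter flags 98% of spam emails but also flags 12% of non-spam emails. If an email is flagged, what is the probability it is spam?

Let D = the rare event, + = positive/flagged.
P(D) = 1/2000
P(+|D) = 98/100 = 49/50
P(+|D') = 12/100 = 3/25
P(+) = P(+|D)P(D) + P(+|D')P(D')
     = \frac{49}{50} × \frac{1}{2000} + \frac{3}{25} × \frac{1999}{2000}
     = \frac{12043}{100000}
P(D|+) = P(+|D)P(D)/P(+) = \frac{49}{12043}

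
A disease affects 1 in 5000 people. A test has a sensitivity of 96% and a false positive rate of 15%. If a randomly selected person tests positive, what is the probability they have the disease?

Let D = the rare event, + = positive/flagged.
P(D) = 1/5000
P(+|D) = 96/100 = 24/25
P(+|D') = 15/100 = 3/20
P(+) = P(+|D)P(D) + P(+|D')P(D')
     = \frac{24}{25} × \frac{1}{5000} + \frac{3}{20} × \frac{4999}{5000}
     = \frac{75081}{500000}
P(D|+) = P(+|D)P(D)/P(+) = \frac{32}{25027}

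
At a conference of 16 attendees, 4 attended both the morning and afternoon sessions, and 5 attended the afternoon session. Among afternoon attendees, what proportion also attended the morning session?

P(A ∩ B) = 4/16 = 1/4
P(B) = 5/16
P(A|B) = P(A ∩ B) / P(B) = (1/4) / (5/16) = 4/5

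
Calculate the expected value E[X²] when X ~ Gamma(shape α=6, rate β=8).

Using the identity E[X²] = Var(X) + (E[X])²:
E[X] = \frac{3}{4}
Var(X) = \frac{3}{32}
E[X²] = \frac{3}{32} + (\frac{3}{4})²
= \frac{21}{32}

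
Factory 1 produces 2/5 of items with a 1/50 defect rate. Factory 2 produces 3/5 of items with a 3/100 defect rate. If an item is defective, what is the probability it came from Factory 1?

Using Bayes' theorem:
P(F1) = 2/5, P(D|F1) = 1/50
P(F2) = 3/5, P(D|F2) = 3/100
P(D) = P(D|F1)P(F1) + P(D|F2)P(F2)
     = \frac{13}{500}
P(F1|D) = P(D|F1)P(F1) / P(D)
= \frac{4}{13}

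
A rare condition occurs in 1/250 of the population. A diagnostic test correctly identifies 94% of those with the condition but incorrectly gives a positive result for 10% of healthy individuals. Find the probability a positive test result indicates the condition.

Let D = the rare event, + = positive/flagged.
P(D) = 1/250
P(+|D) = 94/100 = 47/50
P(+|D') = 10/100 = 1/10
P(+) = P(+|D)P(D) + P(+|D')P(D')
     = \frac{47}{50} × \frac{1}{250} + \frac{1}{10} × \frac{249}{250}
     = \frac{323}{3125}
P(D|+) = P(+|D)P(D)/P(+) = \frac{47}{1292}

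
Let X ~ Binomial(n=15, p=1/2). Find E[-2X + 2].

For X ~ Binomial(n=15, p=1/2):
E[X] = \frac{15}{2}
E[-2X + 2] = -2 × E[X] + 2 = -13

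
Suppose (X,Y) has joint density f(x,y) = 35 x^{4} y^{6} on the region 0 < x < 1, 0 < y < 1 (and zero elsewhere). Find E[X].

E[X] = ∫_0^1 ∫_0^1 x × f(x,y) dy dx
= ∫_0^1 ∫_0^1 x × (35 x^{4} y^{6}) dy dx
= \frac{5}{6}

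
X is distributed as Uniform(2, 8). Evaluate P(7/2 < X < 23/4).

P(7/2 < X < 23/4) = ∫_{7/2}^{23/4} f(x) dx
where f(x) = \frac{1}{6}
= \frac{3}{8}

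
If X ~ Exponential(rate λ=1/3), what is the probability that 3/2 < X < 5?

P(3/2 < X < 5) = ∫_{3/2}^{5} f(x) dx
where f(x) = \frac{e^{- \frac{x}{3}}}{3}
= - \frac{1}{e^{\frac{5}{3}}} + e^{- \frac{1}{2}}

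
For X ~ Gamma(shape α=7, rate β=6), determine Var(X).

For X ~ Gamma(shape α=7, rate β=6):
Var(X) = \frac{7}{36}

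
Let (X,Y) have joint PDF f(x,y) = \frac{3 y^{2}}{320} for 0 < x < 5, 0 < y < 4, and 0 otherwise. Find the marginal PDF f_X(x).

f_X(x) = ∫_0^4 f(x,y) dy
= ∫_0^4 \frac{3 y^{2}}{320} dy
= \frac{1}{5} for 0 < x < 5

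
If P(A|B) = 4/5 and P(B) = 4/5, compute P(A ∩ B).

By definition, P(A|B) = P(A ∩ B) / P(B)
So P(A ∩ B) = P(A|B) × P(B)
= 4/5 × 4/5
= 16/25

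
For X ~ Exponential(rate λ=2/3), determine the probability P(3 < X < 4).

P(3 < X < 4) = ∫_{3}^{4} f(x) dx
where f(x) = \frac{2 e^{- \frac{2 x}{3}}}{3}
= - \frac{1}{e^{\frac{8}{3}}} + e^{-2}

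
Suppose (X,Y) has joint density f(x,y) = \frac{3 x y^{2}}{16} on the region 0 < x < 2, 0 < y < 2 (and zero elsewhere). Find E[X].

f_X(x) = ∫_0^2 \frac{3 x y^{2}}{16} dy = \frac{x}{2}
E[X] = ∫_0^2 x × (\frac{x}{2}) dx = \frac{4}{3}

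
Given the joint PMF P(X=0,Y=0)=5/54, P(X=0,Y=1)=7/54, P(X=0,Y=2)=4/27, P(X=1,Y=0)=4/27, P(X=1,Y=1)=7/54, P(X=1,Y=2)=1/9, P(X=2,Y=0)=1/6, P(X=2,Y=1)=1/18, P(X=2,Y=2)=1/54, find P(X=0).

P(X=0) = P(X=0,Y=0) + P(X=0,Y=1) + P(X=0,Y=2)
= 5/54 + 7/54 + 4/27
= 10/27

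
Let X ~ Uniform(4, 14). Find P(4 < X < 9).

P(4 < X < 9) = ∫_{4}^{9} f(x) dx
where f(x) = \frac{1}{10}
= \frac{1}{2}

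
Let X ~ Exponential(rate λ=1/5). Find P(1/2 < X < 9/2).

P(1/2 < X < 9/2) = ∫_{1/2}^{9/2} f(x) dx
where f(x) = \frac{e^{- \frac{x}{5}}}{5}
= - \frac{1 - e^{\frac{4}{5}}}{e^{\frac{9}{10}}}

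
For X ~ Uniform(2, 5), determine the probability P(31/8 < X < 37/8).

P(31/8 < X < 37/8) = ∫_{31/8}^{37/8} f(x) dx
where f(x) = \frac{1}{3}
= \frac{1}{4}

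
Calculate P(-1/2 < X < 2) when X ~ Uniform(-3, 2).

P(-1/2 < X < 2) = ∫_{-1/2}^{2} f(x) dx
where f(x) = \frac{1}{5}
= \frac{1}{2}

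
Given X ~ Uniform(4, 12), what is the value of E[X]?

For X ~ Uniform(4, 12), the expected value is:
E[X] = 8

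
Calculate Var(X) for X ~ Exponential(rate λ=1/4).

For X ~ Exponential(rate λ=1/4):
Var(X) = 16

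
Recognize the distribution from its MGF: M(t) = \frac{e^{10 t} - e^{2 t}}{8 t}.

The MGF M(t) = \frac{e^{10 t} - e^{2 t}}{8 t} is the standard form for the Uniform distribution.
Comparing with the known MGF formula identifies: Uniform(2, 10)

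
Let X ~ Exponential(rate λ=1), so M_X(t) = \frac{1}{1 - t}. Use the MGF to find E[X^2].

To find E[X^2], compute M^(2)(0):
M^(1)(t) = \frac{1}{\left(1 - t\right)^{2}}
M^(2)(t) = \frac{2}{\left(1 - t\right)^{3}}
M^(2)(0) = 2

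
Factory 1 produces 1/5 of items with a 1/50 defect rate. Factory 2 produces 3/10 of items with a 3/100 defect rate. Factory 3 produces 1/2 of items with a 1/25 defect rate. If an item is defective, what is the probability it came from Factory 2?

Using Bayes' theorem:
P(F1) = 1/5, P(D|F1) = 1/50
P(F2) = 3/10, P(D|F2) = 3/100
P(F3) = 1/2, P(D|F3) = 1/25
P(D) = P(D|F1)P(F1) + P(D|F2)P(F2) + P(D|F3)P(F3)
     = \frac{33}{1000}
P(F2|D) = P(D|F2)P(F2) / P(D)
= \frac{3}{11}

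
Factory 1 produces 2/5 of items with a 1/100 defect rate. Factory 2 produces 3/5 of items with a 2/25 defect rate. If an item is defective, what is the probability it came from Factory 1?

Using Bayes' theorem:
P(F1) = 2/5, P(D|F1) = 1/100
P(F2) = 3/5, P(D|F2) = 2/25
P(D) = P(D|F1)P(F1) + P(D|F2)P(F2)
     = \frac{13}{250}
P(F1|D) = P(D|F1)P(F1) / P(D)
= \frac{1}{13}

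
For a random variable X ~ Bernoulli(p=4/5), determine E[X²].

Using the identity E[X²] = Var(X) + (E[X])²:
E[X] = \frac{4}{5}
Var(X) = \frac{4}{25}
E[X²] = \frac{4}{25} + (\frac{4}{5})²
= \frac{4}{5}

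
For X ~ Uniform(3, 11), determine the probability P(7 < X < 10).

P(7 < X < 10) = ∫_{7}^{10} f(x) dx
where f(x) = \frac{1}{8}
= \frac{3}{8}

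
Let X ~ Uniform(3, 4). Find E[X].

For X ~ Uniform(3, 4), the expected value is:
E[X] = \frac{7}{2}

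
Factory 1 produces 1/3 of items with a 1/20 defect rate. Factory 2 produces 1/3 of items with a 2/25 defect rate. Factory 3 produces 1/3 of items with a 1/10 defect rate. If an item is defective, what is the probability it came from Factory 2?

Using Bayes' theorem:
P(F1) = 1/3, P(D|F1) = 1/20
P(F2) = 1/3, P(D|F2) = 2/25
P(F3) = 1/3, P(D|F3) = 1/10
P(D) = P(D|F1)P(F1) + P(D|F2)P(F2) + P(D|F3)P(F3)
     = \frac{23}{300}
P(F2|D) = P(D|F2)P(F2) / P(D)
= \frac{8}{23}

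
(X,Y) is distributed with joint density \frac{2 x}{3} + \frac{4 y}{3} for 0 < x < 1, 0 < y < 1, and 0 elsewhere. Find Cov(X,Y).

E[XY] = ∫∫ xy × f(x,y) dx dy = \frac{1}{3}
E[X] = \frac{5}{9}
E[Y] = \frac{11}{18}
Cov(X,Y) = E[XY] - E[X]E[Y] = - \frac{1}{162}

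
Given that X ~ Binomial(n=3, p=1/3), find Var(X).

For X ~ Binomial(n=3, p=1/3):
Var(X) = \frac{2}{3}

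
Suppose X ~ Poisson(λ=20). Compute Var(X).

For X ~ Poisson(λ=20):
Var(X) = 20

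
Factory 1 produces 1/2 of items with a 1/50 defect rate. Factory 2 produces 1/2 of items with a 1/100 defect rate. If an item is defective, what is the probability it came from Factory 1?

Using Bayes' theorem:
P(F1) = 1/2, P(D|F1) = 1/50
P(F2) = 1/2, P(D|F2) = 1/100
P(D) = P(D|F1)P(F1) + P(D|F2)P(F2)
     = \frac{3}{200}
P(F1|D) = P(D|F1)P(F1) / P(D)
= \frac{2}{3}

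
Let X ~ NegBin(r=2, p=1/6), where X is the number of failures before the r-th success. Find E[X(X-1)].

E[X(X-1)] = E[X² - X] = E[X²] - E[X]
E[X] = 10
E[X²] = Var(X) + (E[X])² = 60 + (10)² = 160
E[X(X-1)] = 160 - 10 = 150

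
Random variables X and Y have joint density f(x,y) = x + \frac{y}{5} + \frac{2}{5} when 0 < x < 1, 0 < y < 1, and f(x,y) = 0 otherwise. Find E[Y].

E[Y] = ∫_0^1 ∫_0^1 y × f(x,y) dx dy
= \frac{31}{60}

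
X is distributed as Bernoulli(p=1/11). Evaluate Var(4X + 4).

For X ~ Bernoulli(p=1/11):
Var(X) = \frac{10}{121}
Var(4X + 4) = (4)² × Var(X) = 16 × \frac{10}{121} = \frac{160}{121}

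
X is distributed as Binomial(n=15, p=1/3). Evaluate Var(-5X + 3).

For X ~ Binomial(n=15, p=1/3):
Var(X) = \frac{10}{3}
Var(-5X + 3) = (-5)² × Var(X) = 25 × \frac{10}{3} = \frac{250}{3}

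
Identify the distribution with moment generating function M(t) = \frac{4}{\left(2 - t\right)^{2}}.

The MGF M(t) = \frac{4}{\left(2 - t\right)^{2}} is the standard form for the Gamma distribution.
Comparing with the known MGF formula identifies: Gamma(shape α=2, rate β=2)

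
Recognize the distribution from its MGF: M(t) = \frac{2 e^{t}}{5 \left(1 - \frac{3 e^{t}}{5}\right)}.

The MGF M(t) = \frac{2 e^{t}}{5 \left(1 - \frac{3 e^{t}}{5}\right)} is the standard form for the Geometric distribution.
Comparing with the known MGF formula identifies: Geometric(p=2/5), X = trial number of first success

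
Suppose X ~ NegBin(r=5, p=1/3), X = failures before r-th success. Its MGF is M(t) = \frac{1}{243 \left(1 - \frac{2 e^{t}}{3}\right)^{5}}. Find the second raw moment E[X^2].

To find E[X^2], compute M^(2)(0):
M^(1)(t) = \frac{10 e^{t}}{729 \left(1 - \frac{2 e^{t}}{3}\right)^{6}}
M^(2)(t) = \frac{10 e^{t}}{729 \left(1 - \frac{2 e^{t}}{3}\right)^{6}} + \frac{40 e^{2 t}}{729 \left(1 - \frac{2 e^{t}}{3}\right)^{7}}
M^(2)(0) = 130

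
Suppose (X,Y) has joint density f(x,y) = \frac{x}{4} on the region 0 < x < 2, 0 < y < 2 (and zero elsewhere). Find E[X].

f_X(x) = ∫_0^2 \frac{x}{4} dy = \frac{x}{2}
E[X] = ∫_0^2 x × (\frac{x}{2}) dx = \frac{4}{3}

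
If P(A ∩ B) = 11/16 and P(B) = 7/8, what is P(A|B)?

P(A|B) = P(A ∩ B) / P(B)
= (11/16) / (7/8)
= 11/14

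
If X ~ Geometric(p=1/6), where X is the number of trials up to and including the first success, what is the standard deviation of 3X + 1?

For X ~ Geometric(p=1/6), where X is the number of trials up to and including the first success:
Var(X) = 30
SD(X) = √(Var(X)) = √(30) = \sqrt{30}
SD(3X + 1) = |3| × SD(X) = 3 × \sqrt{30} = 3 \sqrt{30}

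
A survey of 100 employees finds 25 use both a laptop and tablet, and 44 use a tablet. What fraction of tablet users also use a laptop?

P(A ∩ B) = 25/100 = 1/4
P(B) = 44/100 = 11/25
P(A|B) = P(A ∩ B) / P(B) = (1/4) / (11/25) = 25/44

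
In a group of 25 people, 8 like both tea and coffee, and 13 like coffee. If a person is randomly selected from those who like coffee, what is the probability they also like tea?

P(A ∩ B) = 8/25
P(B) = 13/25
P(A|B) = P(A ∩ B) / P(B) = (8/25) / (13/25) = 8/13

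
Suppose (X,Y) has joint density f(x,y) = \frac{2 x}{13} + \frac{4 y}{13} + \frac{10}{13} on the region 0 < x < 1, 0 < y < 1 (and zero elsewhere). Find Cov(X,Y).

E[XY] = ∫∫ xy × f(x,y) dx dy = \frac{7}{26}
E[X] = \frac{20}{39}
E[Y] = \frac{41}{78}
Cov(X,Y) = E[XY] - E[X]E[Y] = - \frac{1}{3042}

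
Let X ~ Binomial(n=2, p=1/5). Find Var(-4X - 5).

For X ~ Binomial(n=2, p=1/5):
Var(X) = \frac{8}{25}
Var(-4X - 5) = (-4)² × Var(X) = 16 × \frac{8}{25} = \frac{128}{25}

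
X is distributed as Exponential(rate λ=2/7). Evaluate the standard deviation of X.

For X ~ Exponential(rate λ=2/7):
Var(X) = \frac{49}{4}
SD(X) = √(Var(X)) = √(\frac{49}{4}) = \frac{7}{2}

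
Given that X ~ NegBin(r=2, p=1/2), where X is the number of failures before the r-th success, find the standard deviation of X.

For X ~ NegBin(r=2, p=1/2), where X is the number of failures before the r-th success:
Var(X) = 4
SD(X) = √(Var(X)) = √(4) = 2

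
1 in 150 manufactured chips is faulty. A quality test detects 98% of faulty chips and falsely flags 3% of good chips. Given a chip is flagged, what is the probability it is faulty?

Let D = the rare event, + = positive/flagged.
P(D) = 1/150
P(+|D) = 98/100 = 49/50
P(+|D') = 3/100
P(+) = P(+|D)P(D) + P(+|D')P(D')
     = \frac{49}{50} × \frac{1}{150} + \frac{3}{100} × \frac{149}{150}
     = \frac{109}{3000}
P(D|+) = P(+|D)P(D)/P(+) = \frac{98}{545}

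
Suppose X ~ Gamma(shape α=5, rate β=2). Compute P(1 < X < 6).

P(1 < X < 6) = ∫_{1}^{6} f(x) dx
where f(x) = \frac{4 x^{4} e^{- 2 x}}{3}
= \frac{-1237 + 7 e^{10}}{e^{12}}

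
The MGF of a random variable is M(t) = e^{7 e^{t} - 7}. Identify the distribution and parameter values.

The MGF M(t) = e^{7 e^{t} - 7} is the standard form for the Poisson distribution.
Comparing with the known MGF formula identifies: Poisson(λ=7)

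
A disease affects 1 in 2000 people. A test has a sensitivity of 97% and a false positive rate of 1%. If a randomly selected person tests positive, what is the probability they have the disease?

Let D = the rare event, + = positive/flagged.
P(D) = 1/2000
P(+|D) = 97/100
P(+|D') = 1/100
P(+) = P(+|D)P(D) + P(+|D')P(D')
     = \frac{97}{100} × \frac{1}{2000} + \frac{1}{100} × \frac{1999}{2000}
     = \frac{131}{12500}
P(D|+) = P(+|D)P(D)/P(+) = \frac{97}{2096}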